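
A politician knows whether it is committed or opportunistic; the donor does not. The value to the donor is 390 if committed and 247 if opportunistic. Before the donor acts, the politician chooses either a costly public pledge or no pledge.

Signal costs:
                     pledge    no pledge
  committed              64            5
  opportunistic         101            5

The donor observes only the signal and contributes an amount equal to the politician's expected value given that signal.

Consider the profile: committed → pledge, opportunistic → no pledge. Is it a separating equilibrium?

No

If types separate, pledge earns payment 390 and no pledge earns 247.
Committed: pledge gives 390 − 64 = 326; no pledge gives 247 − 5 = 242. No deviation. ✓
Opportunistic: no pledge gives 247 − 5 = 242; pledge gives 390 − 101 = 289. Would deviate. ✗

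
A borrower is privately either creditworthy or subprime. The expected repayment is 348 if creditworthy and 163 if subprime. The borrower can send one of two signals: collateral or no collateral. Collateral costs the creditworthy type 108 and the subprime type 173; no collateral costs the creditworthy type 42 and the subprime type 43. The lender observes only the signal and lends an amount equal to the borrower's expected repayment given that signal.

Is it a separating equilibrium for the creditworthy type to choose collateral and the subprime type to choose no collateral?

If types separate, collateral earns payment 348 and no collateral earns 163.
Creditworthy: collateral gives 348 − 108 = 240; no collateral gives 163 − 42 = 121. No deviation. ✓
Subprime: no collateral gives 163 − 43 = 120; collateral gives 348 − 173 = 175. Would deviate. ✗

No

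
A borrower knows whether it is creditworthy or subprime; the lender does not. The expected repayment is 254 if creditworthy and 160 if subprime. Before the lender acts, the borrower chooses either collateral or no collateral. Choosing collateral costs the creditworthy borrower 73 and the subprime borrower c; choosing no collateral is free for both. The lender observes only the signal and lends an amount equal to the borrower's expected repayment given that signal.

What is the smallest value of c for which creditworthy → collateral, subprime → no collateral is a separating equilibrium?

94

Under separation: collateral → creditworthy (pays 254); no collateral → subprime (pays 160).
Creditworthy: 254 − 73 = 181 ≥ 160 − 0 = 160. Holds regardless of c. ✓
Subprime: 160 − 0 ≥ 254 − c, so c ≥ 254 − 160 = 94.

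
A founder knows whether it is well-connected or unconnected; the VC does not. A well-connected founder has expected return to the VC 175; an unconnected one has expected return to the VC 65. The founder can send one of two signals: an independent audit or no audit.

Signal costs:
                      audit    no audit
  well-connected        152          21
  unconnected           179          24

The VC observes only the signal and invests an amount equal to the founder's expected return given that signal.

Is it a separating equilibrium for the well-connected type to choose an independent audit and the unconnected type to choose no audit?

If types separate, audit earns payment 175 and no audit earns 65.
Well-connected: audit gives 175 − 152 = 23; no audit gives 65 − 21 = 44. Would deviate. ✗
Unconnected: no audit gives 65 − 24 = 41; audit gives 175 − 179 = -4. No deviation. ✓

No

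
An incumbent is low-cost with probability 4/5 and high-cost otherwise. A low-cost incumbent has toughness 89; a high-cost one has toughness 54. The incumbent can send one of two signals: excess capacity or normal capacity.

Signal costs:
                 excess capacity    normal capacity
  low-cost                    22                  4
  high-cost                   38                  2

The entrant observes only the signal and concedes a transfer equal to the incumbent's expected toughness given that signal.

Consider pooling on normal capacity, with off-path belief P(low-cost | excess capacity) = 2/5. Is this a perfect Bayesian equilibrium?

Yes

At the pooled signal (normal capacity) the entrant holds the prior 4/5 and pays 4/5·89 + 1/5·54 = 82. Off-path (excess capacity) belief 2/5 gives 2/5·89 + 3/5·54 = 68.
Low-cost: normal capacity gives 82 − 4 = 78; excess capacity gives 68 − 22 = 46. Stays. ✓
High-cost: normal capacity gives 82 − 2 = 80; excess capacity gives 68 − 38 = 30. Stays. ✓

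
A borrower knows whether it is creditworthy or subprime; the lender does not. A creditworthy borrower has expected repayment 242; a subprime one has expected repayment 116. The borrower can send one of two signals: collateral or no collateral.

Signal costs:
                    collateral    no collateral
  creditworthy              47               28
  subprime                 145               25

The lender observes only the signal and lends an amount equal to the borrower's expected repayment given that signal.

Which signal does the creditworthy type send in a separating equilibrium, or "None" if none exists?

None

Try creditworthy → collateral, subprime → no collateral:
  Under separation the lender infers type exactly: collateral → creditworthy (pays 242), no collateral → subprime (pays 116).
  Creditworthy: collateral gives 242 − 47 = 195; no collateral gives 116 − 28 = 88. No deviation. ✓
  Subprime: no collateral gives 116 − 25 = 91; collateral gives 242 − 145 = 97. Would deviate. ✗
Try creditworthy → no collateral, subprime → collateral:
  Under separation the lender infers type exactly: no collateral → creditworthy (pays 242), collateral → subprime (pays 116).
  Creditworthy: no collateral gives 242 − 28 = 214; collateral gives 116 − 47 = 69. No deviation. ✓
  Subprime: collateral gives 116 − 145 = -29; no collateral gives 242 − 25 = 217. Would deviate. ✗
Neither assignment is incentive-compatible.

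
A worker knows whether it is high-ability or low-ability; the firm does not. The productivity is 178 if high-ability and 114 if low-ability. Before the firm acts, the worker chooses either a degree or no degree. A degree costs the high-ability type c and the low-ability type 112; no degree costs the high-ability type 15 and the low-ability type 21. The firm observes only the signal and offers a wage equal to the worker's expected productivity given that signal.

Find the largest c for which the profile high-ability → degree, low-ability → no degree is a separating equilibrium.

79

Under separation: degree → high-ability (pays 178); no degree → low-ability (pays 114).
Low-ability: 114 − 21 = 93 ≥ 178 − 112 = 66. Holds regardless of c. ✓
High-ability: 178 − c ≥ 114 − 15, so c ≤ 178 − 99 = 79.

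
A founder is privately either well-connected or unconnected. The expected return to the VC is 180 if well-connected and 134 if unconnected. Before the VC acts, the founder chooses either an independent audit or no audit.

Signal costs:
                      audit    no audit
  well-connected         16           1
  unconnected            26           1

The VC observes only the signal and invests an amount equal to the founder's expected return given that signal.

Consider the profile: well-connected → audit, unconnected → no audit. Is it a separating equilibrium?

No

If types separate, audit earns payment 180 and no audit earns 134.
Well-connected: audit gives 180 − 16 = 164; no audit gives 134 − 1 = 133. No deviation. ✓
Unconnected: no audit gives 134 − 1 = 133; audit gives 180 − 26 = 154. Would deviate. ✗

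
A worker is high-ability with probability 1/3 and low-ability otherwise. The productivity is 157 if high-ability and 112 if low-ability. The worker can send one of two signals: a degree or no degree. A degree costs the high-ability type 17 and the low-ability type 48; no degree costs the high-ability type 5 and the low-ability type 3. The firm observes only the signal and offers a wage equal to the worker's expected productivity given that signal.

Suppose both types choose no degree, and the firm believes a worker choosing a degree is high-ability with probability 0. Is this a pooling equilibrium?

Yes

On the equilibrium path (no degree) the firm holds the prior 1/3 and pays 1/3·157 + 2/3·112 = 127. Off-path (degree) belief 0 gives 0·157 + 1·112 = 112.
High-ability: no degree gives 127 − 5 = 122; degree gives 112 − 17 = 95. Stays. ✓
Low-ability: no degree gives 127 − 3 = 124; degree gives 112 − 48 = 64. Stays. ✓
Beliefs are Bayes-consistent on-path and both types best-respond.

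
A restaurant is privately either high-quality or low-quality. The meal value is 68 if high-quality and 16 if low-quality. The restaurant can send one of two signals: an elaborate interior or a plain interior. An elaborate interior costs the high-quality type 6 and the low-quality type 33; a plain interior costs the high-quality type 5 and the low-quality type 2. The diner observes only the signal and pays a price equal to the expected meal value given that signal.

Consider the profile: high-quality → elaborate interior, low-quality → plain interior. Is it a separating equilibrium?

If types separate, elaborate interior earns payment 68 and plain interior earns 16.
High-quality: elaborate interior gives 68 − 6 = 62; plain interior gives 16 − 5 = 11. No deviation. ✓
Low-quality: plain interior gives 16 − 2 = 14; elaborate interior gives 68 − 33 = 35. Would deviate. ✗

No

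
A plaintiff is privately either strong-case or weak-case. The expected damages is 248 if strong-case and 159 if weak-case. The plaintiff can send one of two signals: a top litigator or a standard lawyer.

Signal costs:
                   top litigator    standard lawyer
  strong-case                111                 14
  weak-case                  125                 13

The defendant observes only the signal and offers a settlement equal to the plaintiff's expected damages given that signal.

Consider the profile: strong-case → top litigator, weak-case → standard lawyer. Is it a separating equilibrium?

No

If types separate, top litigator earns payment 248 and standard lawyer earns 159.
Strong-case: top litigator gives 248 − 111 = 137; standard lawyer gives 159 − 14 = 145. Would deviate. ✗
Weak-case: standard lawyer gives 159 − 13 = 146; top litigator gives 248 − 125 = 123. No deviation. ✓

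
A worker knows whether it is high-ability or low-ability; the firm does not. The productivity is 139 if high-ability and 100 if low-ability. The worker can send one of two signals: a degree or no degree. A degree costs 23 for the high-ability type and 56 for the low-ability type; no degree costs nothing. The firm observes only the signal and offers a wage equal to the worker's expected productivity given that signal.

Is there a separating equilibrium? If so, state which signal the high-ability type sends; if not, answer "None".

degree

Try high-ability → degree, low-ability → no degree:
  Under separation the firm infers type exactly: degree → high-ability (pays 139), no degree → low-ability (pays 100).
  High-ability: degree gives 139 − 23 = 116; no degree gives 100 − 0 = 100. No deviation. ✓
  Low-ability: no degree gives 100 − 0 = 100; degree gives 139 − 56 = 83. No deviation. ✓
Both hold — the high-ability type sends degree.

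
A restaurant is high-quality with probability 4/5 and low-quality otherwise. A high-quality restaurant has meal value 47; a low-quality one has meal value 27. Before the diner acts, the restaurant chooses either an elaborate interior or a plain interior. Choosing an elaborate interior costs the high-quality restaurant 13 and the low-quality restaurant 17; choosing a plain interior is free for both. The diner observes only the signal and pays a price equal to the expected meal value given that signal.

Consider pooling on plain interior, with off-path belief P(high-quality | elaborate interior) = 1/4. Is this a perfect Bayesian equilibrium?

Yes

At the pooled signal (plain interior) the diner holds the prior 4/5 and pays 4/5·47 + 1/5·27 = 43. Off-path (elaborate interior) belief 1/4 gives 1/4·47 + 3/4·27 = 32.
High-quality: plain interior gives 43 − 0 = 43; elaborate interior gives 32 − 13 = 19. Stays. ✓
Low-quality: plain interior gives 43 − 0 = 43; elaborate interior gives 32 − 17 = 15. Stays. ✓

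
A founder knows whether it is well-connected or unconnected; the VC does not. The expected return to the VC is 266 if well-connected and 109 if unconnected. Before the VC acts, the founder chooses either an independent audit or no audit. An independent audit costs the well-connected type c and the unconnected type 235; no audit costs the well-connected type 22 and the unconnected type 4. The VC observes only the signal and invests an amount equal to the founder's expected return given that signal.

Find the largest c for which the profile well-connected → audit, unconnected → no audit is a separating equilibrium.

179

Under separation: audit → well-connected (pays 266); no audit → unconnected (pays 109).
Unconnected: 109 − 4 = 105 ≥ 266 − 235 = 31. Holds regardless of c. ✓
Well-connected: 266 − c ≥ 109 − 22, so c ≤ 266 − 87 = 179.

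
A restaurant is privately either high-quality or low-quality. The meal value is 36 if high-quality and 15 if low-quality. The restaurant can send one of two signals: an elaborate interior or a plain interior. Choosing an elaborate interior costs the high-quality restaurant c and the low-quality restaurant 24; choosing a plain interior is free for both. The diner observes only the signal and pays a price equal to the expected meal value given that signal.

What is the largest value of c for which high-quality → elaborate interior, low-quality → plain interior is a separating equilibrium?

Under separation: elaborate interior → high-quality (pays 36); plain interior → low-quality (pays 15).
Low-quality: 15 − 0 = 15 ≥ 36 − 24 = 12. Holds regardless of c. ✓
High-quality: 36 − c ≥ 15 − 0, so c ≤ 36 − 15 = 21.

21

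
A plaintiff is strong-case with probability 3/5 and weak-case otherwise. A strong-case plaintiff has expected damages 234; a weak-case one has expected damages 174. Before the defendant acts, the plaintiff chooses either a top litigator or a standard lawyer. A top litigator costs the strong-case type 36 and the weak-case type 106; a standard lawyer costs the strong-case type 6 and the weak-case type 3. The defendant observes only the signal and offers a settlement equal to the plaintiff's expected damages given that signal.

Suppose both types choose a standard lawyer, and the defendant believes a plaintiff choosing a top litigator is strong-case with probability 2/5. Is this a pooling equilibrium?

On the equilibrium path (standard lawyer) the defendant holds the prior 3/5 and pays 3/5·234 + 2/5·174 = 210. Off-path (top litigator) belief 2/5 gives 2/5·234 + 3/5·174 = 198.
Strong-case: standard lawyer gives 210 − 6 = 204; top litigator gives 198 − 36 = 162. Stays. ✓
Weak-case: standard lawyer gives 210 − 3 = 207; top litigator gives 198 − 106 = 92. Stays. ✓
Beliefs are Bayes-consistent on-path and both types best-respond.

Yes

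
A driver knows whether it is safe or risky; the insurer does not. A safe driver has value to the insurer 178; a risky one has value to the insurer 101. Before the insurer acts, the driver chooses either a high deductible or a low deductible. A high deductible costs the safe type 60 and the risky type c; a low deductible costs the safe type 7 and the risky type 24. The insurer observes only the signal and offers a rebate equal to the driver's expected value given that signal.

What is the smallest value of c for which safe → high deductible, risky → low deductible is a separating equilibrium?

101

Under separation: high deductible → safe (pays 178); low deductible → risky (pays 101).
Safe: 178 − 60 = 118 ≥ 101 − 7 = 94. Holds regardless of c. ✓
Risky: 101 − 24 ≥ 178 − c, so c ≥ 178 − 77 = 101.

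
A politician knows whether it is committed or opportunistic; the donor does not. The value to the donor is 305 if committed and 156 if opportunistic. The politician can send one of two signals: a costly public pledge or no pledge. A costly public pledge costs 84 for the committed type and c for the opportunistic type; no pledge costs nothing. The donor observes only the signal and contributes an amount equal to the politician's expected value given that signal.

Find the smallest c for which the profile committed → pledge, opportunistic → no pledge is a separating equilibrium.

Under separation: pledge → committed (pays 305); no pledge → opportunistic (pays 156).
Committed: 305 − 84 = 221 ≥ 156 − 0 = 156. Holds regardless of c. ✓
Opportunistic: 156 − 0 ≥ 305 − c, so c ≥ 305 − 156 = 149.

149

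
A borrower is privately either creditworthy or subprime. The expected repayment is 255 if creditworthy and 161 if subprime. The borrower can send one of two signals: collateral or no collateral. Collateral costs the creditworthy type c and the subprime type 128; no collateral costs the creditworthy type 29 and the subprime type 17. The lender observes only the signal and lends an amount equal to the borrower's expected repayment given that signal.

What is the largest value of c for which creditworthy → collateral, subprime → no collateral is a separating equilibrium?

123

Under separation: collateral → creditworthy (pays 255); no collateral → subprime (pays 161).
Subprime: 161 − 17 = 144 ≥ 255 − 128 = 127. Holds regardless of c. ✓
Creditworthy: 255 − c ≥ 161 − 29, so c ≤ 255 − 132 = 123.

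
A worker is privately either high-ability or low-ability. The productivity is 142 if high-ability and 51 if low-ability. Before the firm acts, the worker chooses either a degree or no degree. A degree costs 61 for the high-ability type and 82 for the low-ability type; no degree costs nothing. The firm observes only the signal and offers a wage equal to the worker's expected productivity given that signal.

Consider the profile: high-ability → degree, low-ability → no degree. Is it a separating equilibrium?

Under separation the firm infers type exactly: degree → high-ability (pays 142), no degree → low-ability (pays 51).
High-ability: degree gives 142 − 61 = 81; no degree gives 51 − 0 = 51. No deviation. ✓
Low-ability: no degree gives 51 − 0 = 51; degree gives 142 − 82 = 60. Would deviate. ✗

No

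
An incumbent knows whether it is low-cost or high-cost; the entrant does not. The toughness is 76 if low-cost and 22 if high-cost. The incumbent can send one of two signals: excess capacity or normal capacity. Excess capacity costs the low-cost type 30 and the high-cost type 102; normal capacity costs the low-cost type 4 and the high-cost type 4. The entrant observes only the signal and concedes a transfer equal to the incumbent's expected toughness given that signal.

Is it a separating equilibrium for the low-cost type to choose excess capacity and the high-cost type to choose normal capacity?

Yes

If types separate, excess capacity earns payment 76 and normal capacity earns 22.
Low-cost: excess capacity gives 76 − 30 = 46; normal capacity gives 22 − 4 = 18. No deviation. ✓
High-cost: normal capacity gives 22 − 4 = 18; excess capacity gives 76 − 102 = -26. No deviation. ✓
Neither type gains from mimicking the other.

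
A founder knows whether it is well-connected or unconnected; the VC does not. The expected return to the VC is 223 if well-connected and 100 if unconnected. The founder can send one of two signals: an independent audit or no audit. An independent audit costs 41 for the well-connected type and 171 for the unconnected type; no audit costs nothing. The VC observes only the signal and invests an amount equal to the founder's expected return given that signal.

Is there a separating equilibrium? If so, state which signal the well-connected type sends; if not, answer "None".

audit

Try well-connected → audit, unconnected → no audit:
  Under separation the VC infers type exactly: audit → well-connected (pays 223), no audit → unconnected (pays 100).
  Well-connected: audit gives 223 − 41 = 182; no audit gives 100 − 0 = 100. No deviation. ✓
  Unconnected: no audit gives 100 − 0 = 100; audit gives 223 − 171 = 52. No deviation. ✓
Both hold — the well-connected type sends audit.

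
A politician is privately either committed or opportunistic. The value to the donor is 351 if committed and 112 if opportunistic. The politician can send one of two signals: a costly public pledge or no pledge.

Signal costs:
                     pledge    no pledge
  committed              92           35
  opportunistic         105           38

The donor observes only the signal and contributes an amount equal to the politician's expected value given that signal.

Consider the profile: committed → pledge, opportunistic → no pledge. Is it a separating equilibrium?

If types separate, pledge earns payment 351 and no pledge earns 112.
Committed: pledge gives 351 − 92 = 259; no pledge gives 112 − 35 = 77. No deviation. ✓
Opportunistic: no pledge gives 112 − 38 = 74; pledge gives 351 − 105 = 246. Would deviate. ✗

No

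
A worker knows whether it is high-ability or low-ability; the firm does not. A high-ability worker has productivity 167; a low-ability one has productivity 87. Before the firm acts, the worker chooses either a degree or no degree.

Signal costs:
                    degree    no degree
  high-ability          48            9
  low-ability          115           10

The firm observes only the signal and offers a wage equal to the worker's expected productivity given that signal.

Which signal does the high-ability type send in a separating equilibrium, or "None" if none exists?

Try high-ability → degree, low-ability → no degree:
  Under separation the firm infers type exactly: degree → high-ability (pays 167), no degree → low-ability (pays 87).
  High-ability: degree gives 167 − 48 = 119; no degree gives 87 − 9 = 78. No deviation. ✓
  Low-ability: no degree gives 87 − 10 = 77; degree gives 167 − 115 = 52. No deviation. ✓
Both hold — the high-ability type sends degree.

degree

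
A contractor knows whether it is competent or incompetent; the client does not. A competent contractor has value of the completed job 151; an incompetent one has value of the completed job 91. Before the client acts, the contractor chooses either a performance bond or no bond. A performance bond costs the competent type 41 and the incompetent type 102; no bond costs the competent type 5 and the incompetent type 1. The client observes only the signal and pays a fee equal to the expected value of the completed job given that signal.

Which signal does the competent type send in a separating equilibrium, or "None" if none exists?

Try competent → bond, incompetent → no bond:
  Under separation the client infers type exactly: bond → competent (pays 151), no bond → incompetent (pays 91).
  Competent: bond gives 151 − 41 = 110; no bond gives 91 − 5 = 86. No deviation. ✓
  Incompetent: no bond gives 91 − 1 = 90; bond gives 151 − 102 = 49. No deviation. ✓
Both hold — the competent type sends bond.

bond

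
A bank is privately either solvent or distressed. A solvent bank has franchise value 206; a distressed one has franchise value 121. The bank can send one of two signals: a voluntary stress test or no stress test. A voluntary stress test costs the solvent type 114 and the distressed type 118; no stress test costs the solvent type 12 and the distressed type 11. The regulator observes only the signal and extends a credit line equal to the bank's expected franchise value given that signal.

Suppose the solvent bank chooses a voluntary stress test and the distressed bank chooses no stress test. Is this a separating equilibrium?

If types separate, stress test earns payment 206 and no stress test earns 121.
Solvent: stress test gives 206 − 114 = 92; no stress test gives 121 − 12 = 109. Would deviate. ✗
Distressed: no stress test gives 121 − 11 = 110; stress test gives 206 − 118 = 88. No deviation. ✓

No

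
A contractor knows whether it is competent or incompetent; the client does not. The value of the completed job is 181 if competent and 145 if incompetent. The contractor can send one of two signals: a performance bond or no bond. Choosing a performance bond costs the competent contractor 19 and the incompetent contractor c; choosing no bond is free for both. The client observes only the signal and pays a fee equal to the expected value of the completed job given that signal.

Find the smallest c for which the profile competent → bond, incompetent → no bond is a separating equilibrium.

Under separation: bond → competent (pays 181); no bond → incompetent (pays 145).
Competent: 181 − 19 = 162 ≥ 145 − 0 = 145. Holds regardless of c. ✓
Incompetent: 145 − 0 ≥ 181 − c, so c ≥ 181 − 145 = 36.

36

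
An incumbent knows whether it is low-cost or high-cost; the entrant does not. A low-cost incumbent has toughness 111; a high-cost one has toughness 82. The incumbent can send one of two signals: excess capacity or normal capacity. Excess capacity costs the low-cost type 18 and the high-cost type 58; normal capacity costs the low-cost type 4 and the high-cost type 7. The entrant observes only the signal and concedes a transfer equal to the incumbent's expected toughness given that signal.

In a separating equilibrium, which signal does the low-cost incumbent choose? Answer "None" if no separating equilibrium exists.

Try low-cost → excess capacity, high-cost → normal capacity:
  If types separate, excess capacity earns payment 111 and normal capacity earns 82.
  Low-cost: excess capacity gives 111 − 18 = 93; normal capacity gives 82 − 4 = 78. No deviation. ✓
  High-cost: normal capacity gives 82 − 7 = 75; excess capacity gives 111 − 58 = 53. No deviation. ✓
Both hold — the low-cost type sends excess capacity.

excess capacity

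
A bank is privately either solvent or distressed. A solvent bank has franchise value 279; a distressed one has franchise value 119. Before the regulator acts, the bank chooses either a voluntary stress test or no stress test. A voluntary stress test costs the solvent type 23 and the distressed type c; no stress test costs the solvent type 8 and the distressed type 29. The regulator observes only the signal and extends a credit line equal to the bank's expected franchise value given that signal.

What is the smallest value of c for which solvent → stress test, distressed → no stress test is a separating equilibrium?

189

Under separation: stress test → solvent (pays 279); no stress test → distressed (pays 119).
Solvent: 279 − 23 = 256 ≥ 119 − 8 = 111. Holds regardless of c. ✓
Distressed: 119 − 29 ≥ 279 − c, so c ≥ 279 − 90 = 189.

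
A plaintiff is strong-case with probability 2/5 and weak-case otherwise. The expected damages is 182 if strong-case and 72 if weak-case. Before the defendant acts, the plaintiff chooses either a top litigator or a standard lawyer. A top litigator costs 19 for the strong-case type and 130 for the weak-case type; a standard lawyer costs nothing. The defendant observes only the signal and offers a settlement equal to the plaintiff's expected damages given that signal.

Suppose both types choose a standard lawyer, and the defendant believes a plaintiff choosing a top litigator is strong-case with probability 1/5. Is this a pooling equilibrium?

On the equilibrium path (standard lawyer) the defendant holds the prior 2/5 and pays 2/5·182 + 3/5·72 = 116. Off-path (top litigator) belief 1/5 gives 1/5·182 + 4/5·72 = 94.
Strong-case: standard lawyer gives 116 − 0 = 116; top litigator gives 94 − 19 = 75. Stays. ✓
Weak-case: standard lawyer gives 116 − 0 = 116; top litigator gives 94 − 130 = -36. Stays. ✓
Beliefs are Bayes-consistent on-path and both types best-respond.

Yes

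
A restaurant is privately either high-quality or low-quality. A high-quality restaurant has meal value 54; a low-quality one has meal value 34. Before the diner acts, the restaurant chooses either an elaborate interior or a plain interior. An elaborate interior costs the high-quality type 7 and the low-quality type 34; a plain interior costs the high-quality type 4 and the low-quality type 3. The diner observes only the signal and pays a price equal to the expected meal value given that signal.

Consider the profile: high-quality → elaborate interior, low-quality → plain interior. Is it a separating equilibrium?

If types separate, elaborate interior earns payment 54 and plain interior earns 34.
High-quality: elaborate interior gives 54 − 7 = 47; plain interior gives 34 − 4 = 30. No deviation. ✓
Low-quality: plain interior gives 34 − 3 = 31; elaborate interior gives 54 − 34 = 20. No deviation. ✓
Both incentive constraints hold.

Yes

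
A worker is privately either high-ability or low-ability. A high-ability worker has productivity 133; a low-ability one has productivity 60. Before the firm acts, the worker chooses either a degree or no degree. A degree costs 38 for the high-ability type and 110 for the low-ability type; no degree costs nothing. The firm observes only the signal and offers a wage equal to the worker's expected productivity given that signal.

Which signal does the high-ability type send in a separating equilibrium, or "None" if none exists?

degree

Try high-ability → degree, low-ability → no degree:
  Under separation the firm infers type exactly: degree → high-ability (pays 133), no degree → low-ability (pays 60).
  High-ability: degree gives 133 − 38 = 95; no degree gives 60 − 0 = 60. No deviation. ✓
  Low-ability: no degree gives 60 − 0 = 60; degree gives 133 − 110 = 23. No deviation. ✓
Both hold — the high-ability type sends degree.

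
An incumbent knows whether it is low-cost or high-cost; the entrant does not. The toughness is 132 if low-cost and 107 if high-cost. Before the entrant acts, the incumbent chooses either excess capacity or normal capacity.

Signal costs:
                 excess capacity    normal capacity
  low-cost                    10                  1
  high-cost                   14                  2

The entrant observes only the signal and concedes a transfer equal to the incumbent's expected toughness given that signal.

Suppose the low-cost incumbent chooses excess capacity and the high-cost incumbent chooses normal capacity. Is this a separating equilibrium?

If types separate, excess capacity earns payment 132 and normal capacity earns 107.
Low-cost: excess capacity gives 132 − 10 = 122; normal capacity gives 107 − 1 = 106. No deviation. ✓
High-cost: normal capacity gives 107 − 2 = 105; excess capacity gives 132 − 14 = 118. Would deviate. ✗

No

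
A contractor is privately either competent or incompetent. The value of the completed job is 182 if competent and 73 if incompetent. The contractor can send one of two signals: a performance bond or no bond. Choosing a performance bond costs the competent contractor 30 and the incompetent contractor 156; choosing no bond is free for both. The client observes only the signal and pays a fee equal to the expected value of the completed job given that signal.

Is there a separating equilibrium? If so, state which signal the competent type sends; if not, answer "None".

Try competent → bond, incompetent → no bond:
  If types separate, bond earns payment 182 and no bond earns 73.
  Competent: bond gives 182 − 30 = 152; no bond gives 73 − 0 = 73. No deviation. ✓
  Incompetent: no bond gives 73 − 0 = 73; bond gives 182 − 156 = 26. No deviation. ✓
Both hold — the competent type sends bond.

bond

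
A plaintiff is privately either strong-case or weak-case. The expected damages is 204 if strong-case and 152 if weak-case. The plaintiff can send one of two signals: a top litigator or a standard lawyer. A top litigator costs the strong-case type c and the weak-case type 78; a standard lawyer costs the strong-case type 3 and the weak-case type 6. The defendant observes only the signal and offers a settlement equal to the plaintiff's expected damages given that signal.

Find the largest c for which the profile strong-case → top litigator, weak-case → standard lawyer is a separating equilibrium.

Under separation: top litigator → strong-case (pays 204); standard lawyer → weak-case (pays 152).
Weak-case: 152 − 6 = 146 ≥ 204 − 78 = 126. Holds regardless of c. ✓
Strong-case: 204 − c ≥ 152 − 3, so c ≤ 204 − 149 = 55.

55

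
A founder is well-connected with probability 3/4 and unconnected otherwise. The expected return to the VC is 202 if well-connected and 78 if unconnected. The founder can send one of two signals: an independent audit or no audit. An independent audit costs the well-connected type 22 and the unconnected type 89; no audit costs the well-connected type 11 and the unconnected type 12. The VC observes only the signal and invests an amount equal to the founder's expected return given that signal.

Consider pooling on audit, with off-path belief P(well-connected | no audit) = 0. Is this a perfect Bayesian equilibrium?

On the equilibrium path (audit) the VC holds the prior 3/4 and pays 3/4·202 + 1/4·78 = 171. Off-path (no audit) belief 0 gives 0·202 + 1·78 = 78.
Well-connected: audit gives 171 − 22 = 149; no audit gives 78 − 11 = 67. Stays. ✓
Unconnected: audit gives 171 − 89 = 82; no audit gives 78 − 12 = 66. Stays. ✓
Beliefs are Bayes-consistent on-path and both types best-respond.

Yes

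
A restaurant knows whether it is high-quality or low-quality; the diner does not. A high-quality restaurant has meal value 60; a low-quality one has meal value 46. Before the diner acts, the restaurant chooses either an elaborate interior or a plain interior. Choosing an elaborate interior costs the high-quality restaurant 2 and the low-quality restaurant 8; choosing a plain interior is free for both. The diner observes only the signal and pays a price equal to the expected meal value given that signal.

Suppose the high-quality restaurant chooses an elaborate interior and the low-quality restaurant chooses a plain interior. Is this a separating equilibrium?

Under separation the diner infers type exactly: elaborate interior → high-quality (pays 60), plain interior → low-quality (pays 46).
High-quality: elaborate interior gives 60 − 2 = 58; plain interior gives 46 − 0 = 46. No deviation. ✓
Low-quality: plain interior gives 46 − 0 = 46; elaborate interior gives 60 − 8 = 52. Would deviate. ✗

No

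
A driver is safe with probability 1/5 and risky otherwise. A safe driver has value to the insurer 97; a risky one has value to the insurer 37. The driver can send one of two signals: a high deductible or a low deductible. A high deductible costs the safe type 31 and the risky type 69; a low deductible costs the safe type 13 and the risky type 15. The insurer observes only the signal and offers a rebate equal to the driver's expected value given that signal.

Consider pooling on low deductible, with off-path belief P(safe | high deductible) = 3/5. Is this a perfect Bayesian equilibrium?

No

At the pooled signal (low deductible) the insurer holds the prior 1/5 and pays 1/5·97 + 4/5·37 = 49. Off-path (high deductible) belief 3/5 gives 3/5·97 + 2/5·37 = 73.
Safe: low deductible gives 49 − 13 = 36; high deductible gives 73 − 31 = 42. Deviates. ✗
Risky: low deductible gives 49 − 15 = 34; high deductible gives 73 − 69 = 4. Stays. ✓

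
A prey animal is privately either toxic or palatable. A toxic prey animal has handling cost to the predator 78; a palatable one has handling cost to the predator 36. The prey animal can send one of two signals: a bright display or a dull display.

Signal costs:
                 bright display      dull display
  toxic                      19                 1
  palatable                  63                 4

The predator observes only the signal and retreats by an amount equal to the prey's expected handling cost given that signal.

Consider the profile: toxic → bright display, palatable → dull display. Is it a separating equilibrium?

Yes

If types separate, bright display earns payment 78 and dull display earns 36.
Toxic: bright display gives 78 − 19 = 59; dull display gives 36 − 1 = 35. No deviation. ✓
Palatable: dull display gives 36 − 4 = 32; bright display gives 78 − 63 = 15. No deviation. ✓
Neither type gains from mimicking the other.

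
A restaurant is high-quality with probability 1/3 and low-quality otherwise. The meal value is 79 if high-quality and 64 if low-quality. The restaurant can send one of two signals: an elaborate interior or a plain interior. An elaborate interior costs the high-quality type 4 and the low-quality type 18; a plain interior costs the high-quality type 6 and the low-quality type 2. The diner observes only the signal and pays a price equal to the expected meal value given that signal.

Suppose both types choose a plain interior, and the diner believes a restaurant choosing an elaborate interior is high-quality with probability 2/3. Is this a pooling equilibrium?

At the pooled signal (plain interior) the diner holds the prior 1/3 and pays 1/3·79 + 2/3·64 = 69. Off-path (elaborate interior) belief 2/3 gives 2/3·79 + 1/3·64 = 74.
High-quality: plain interior gives 69 − 6 = 63; elaborate interior gives 74 − 4 = 70. Deviates. ✗
Low-quality: plain interior gives 69 − 2 = 67; elaborate interior gives 74 − 18 = 56. Stays. ✓

No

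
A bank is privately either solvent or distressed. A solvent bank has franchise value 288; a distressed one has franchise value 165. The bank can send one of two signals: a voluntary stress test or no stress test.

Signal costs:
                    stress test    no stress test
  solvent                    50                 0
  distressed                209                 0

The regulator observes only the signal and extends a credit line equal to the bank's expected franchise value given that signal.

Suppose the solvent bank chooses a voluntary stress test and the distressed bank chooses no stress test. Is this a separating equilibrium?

Under separation the regulator infers type exactly: stress test → solvent (pays 288), no stress test → distressed (pays 165).
Solvent: stress test gives 288 − 50 = 238; no stress test gives 165 − 0 = 165. No deviation. ✓
Distressed: no stress test gives 165 − 0 = 165; stress test gives 288 − 209 = 79. No deviation. ✓
Neither type gains from mimicking the other.

Yes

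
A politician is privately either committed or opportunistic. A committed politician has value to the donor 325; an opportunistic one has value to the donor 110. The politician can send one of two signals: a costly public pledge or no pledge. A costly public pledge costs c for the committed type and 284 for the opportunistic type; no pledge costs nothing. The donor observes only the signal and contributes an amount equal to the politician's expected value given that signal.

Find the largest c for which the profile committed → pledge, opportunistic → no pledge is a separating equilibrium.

Under separation: pledge → committed (pays 325); no pledge → opportunistic (pays 110).
Opportunistic: 110 − 0 = 110 ≥ 325 − 284 = 41. Holds regardless of c. ✓
Committed: 325 − c ≥ 110 − 0, so c ≤ 325 − 110 = 215.

215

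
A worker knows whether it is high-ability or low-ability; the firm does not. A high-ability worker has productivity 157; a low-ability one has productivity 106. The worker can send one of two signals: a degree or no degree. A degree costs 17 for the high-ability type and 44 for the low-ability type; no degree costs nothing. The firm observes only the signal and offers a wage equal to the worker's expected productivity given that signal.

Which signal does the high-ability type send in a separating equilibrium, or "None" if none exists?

None

Try high-ability → degree, low-ability → no degree:
  If types separate, degree earns payment 157 and no degree earns 106.
  High-ability: degree gives 157 − 17 = 140; no degree gives 106 − 0 = 106. No deviation. ✓
  Low-ability: no degree gives 106 − 0 = 106; degree gives 157 − 44 = 113. Would deviate. ✗
Try high-ability → no degree, low-ability → degree:
  If types separate, no degree earns payment 157 and degree earns 106.
  High-ability: no degree gives 157 − 0 = 157; degree gives 106 − 17 = 89. No deviation. ✓
  Low-ability: degree gives 106 − 44 = 62; no degree gives 157 − 0 = 157. Would deviate. ✗
Neither assignment is incentive-compatible.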